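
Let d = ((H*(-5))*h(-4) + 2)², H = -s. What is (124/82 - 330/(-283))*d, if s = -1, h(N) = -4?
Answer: 15040784/11603 ≈ 1296.3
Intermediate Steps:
H = 1 (H = -1*(-1) = 1)
d = 484 (d = ((1*(-5))*(-4) + 2)² = (-5*(-4) + 2)² = (20 + 2)² = 22² = 484)
(124/82 - 330/(-283))*d = (124/82 - 330/(-283))*484 = (124*(1/82) - 330*(-1/283))*484 = (62/41 + 330/283)*484 = (31076/11603)*484 = 15040784/11603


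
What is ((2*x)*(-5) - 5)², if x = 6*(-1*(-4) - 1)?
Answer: 34225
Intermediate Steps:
x = 18 (x = 6*(4 - 1) = 6*3 = 18)
((2*x)*(-5) - 5)² = ((2*18)*(-5) - 5)² = (36*(-5) - 5)² = (-180 - 5)² = (-185)² = 34225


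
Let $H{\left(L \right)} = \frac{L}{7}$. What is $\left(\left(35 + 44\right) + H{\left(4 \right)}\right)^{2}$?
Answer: $\frac{310249}{49} \approx 6331.6$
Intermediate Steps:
$H{\left(L \right)} = \frac{L}{7}$ ($H{\left(L \right)} = L \frac{1}{7} = \frac{L}{7}$)
$\left(\left(35 + 44\right) + H{\left(4 \right)}\right)^{2} = \left(\left(35 + 44\right) + \frac{1}{7} \cdot 4\right)^{2} = \left(79 + \frac{4}{7}\right)^{2} = \left(\frac{557}{7}\right)^{2} = \frac{310249}{49}$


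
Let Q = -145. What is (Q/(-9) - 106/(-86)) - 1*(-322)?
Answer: 131326/387 ≈ 339.34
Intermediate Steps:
(Q/(-9) - 106/(-86)) - 1*(-322) = (-145/(-9) - 106/(-86)) - 1*(-322) = (-145*(-⅑) - 106*(-1/86)) + 322 = (145/9 + 53/43) + 322 = 6712/387 + 322 = 131326/387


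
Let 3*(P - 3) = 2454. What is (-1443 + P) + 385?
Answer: -237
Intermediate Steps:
P = 821 (P = 3 + (⅓)*2454 = 3 + 818 = 821)
(-1443 + P) + 385 = (-1443 + 821) + 385 = -622 + 385 = -237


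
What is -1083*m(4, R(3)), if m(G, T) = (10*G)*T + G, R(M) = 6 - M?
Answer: -134292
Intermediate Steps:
m(G, T) = G + 10*G*T (m(G, T) = 10*G*T + G = G + 10*G*T)
-1083*m(4, R(3)) = -4332*(1 + 10*(6 - 1*3)) = -4332*(1 + 10*(6 - 3)) = -4332*(1 + 10*3) = -4332*(1 + 30) = -4332*31 = -1083*124 = -134292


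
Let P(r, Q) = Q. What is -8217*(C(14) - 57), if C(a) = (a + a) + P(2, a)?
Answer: 123255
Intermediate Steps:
C(a) = 3*a (C(a) = (a + a) + a = 2*a + a = 3*a)
-8217*(C(14) - 57) = -8217*(3*14 - 57) = -8217*(42 - 57) = -8217*(-15) = 123255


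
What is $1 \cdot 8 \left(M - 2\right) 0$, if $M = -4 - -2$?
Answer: $0$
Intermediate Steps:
$M = -2$ ($M = -4 + 2 = -2$)
$1 \cdot 8 \left(M - 2\right) 0 = 1 \cdot 8 \left(-2 - 2\right) 0 = 8 \left(\left(-4\right) 0\right) = 8 \cdot 0 = 0$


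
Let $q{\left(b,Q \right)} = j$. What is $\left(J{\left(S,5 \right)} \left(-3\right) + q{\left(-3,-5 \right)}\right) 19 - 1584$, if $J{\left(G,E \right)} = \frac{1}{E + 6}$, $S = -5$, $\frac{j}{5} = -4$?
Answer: $- \frac{21661}{11} \approx -1969.2$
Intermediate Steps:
$j = -20$ ($j = 5 \left(-4\right) = -20$)
$q{\left(b,Q \right)} = -20$
$J{\left(G,E \right)} = \frac{1}{6 + E}$
$\left(J{\left(S,5 \right)} \left(-3\right) + q{\left(-3,-5 \right)}\right) 19 - 1584 = \left(\frac{1}{6 + 5} \left(-3\right) - 20\right) 19 - 1584 = \left(\frac{1}{11} \left(-3\right) - 20\right) 19 - 1584 = \left(- \frac{3}{11} - 20\right) 19 - 1584 = \left(- \frac{223}{11}\right) 19 - 1584 = - \frac{4237}{11} - 1584 = - \frac{21661}{11}$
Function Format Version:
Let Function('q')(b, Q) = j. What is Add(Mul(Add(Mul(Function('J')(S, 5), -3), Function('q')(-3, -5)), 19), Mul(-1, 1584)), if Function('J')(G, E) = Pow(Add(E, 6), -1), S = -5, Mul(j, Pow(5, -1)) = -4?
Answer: Rational(-21661, 11) ≈ -1969.2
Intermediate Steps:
j = -20 (j = Mul(5, -4) = -20)
Function('q')(b, Q) = -20
Function('J')(G, E) = Pow(Add(6, E), -1)
Add(Mul(Add(Mul(Function('J')(S, 5), -3), Function('q')(-3, -5)), 19), Mul(-1, 1584)) = Add(Mul(Add(Mul(Pow(Add(6, 5), -1), -3), -20), 19), Mul(-1, 1584)) = Add(Mul(Add(Mul(Pow(11, -1), -3), -20), 19), -1584) = Add(Mul(Add(Mul(Rational(1, 11), -3), -20), 19), -1584) = Add(Mul(Add(Rational(-3, 11), -20), 19), -1584) = Add(Mul(Rational(-223, 11), 19), -1584) = Add(Rational(-4237, 11), -1584) = Rational(-21661, 11)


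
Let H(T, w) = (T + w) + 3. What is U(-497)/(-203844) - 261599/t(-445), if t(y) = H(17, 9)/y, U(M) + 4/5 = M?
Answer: 118648985159281/29557380 ≈ 4.0142e+6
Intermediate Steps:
H(T, w) = 3 + T + w
U(M) = -⅘ + M
t(y) = 29/y (t(y) = (3 + 17 + 9)/y = 29/y)
U(-497)/(-203844) - 261599/t(-445) = (-⅘ - 497)/(-203844) - 261599/(29/(-445)) = -2489/5*(-1/203844) - 261599/(29*(-1/445)) = 2489/1019220 - 261599/(-29/445) = 2489/1019220 - 261599*(-445/29) = 2489/1019220 + 116411555/29 = 118648985159281/29557380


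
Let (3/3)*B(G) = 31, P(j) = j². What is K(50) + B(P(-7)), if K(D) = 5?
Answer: 36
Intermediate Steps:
B(G) = 31
K(50) + B(P(-7)) = 5 + 31 = 36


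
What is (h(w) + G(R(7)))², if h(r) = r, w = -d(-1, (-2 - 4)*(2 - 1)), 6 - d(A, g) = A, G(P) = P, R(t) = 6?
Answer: 1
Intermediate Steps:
d(A, g) = 6 - A
w = -7 (w = -(6 - 1*(-1)) = -(6 + 1) = -1*7 = -7)
(h(w) + G(R(7)))² = (-7 + 6)² = (-1)² = 1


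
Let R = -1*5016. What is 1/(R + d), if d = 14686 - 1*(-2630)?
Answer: 1/12300 ≈ 8.1301e-5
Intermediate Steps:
R = -5016
d = 17316 (d = 14686 + 2630 = 17316)
1/(R + d) = 1/(-5016 + 17316) = 1/12300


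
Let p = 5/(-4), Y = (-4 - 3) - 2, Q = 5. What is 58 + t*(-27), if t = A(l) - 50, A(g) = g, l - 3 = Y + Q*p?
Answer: 6955/4 ≈ 1738.8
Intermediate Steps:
Y = -9 (Y = -7 - 2 = -9)
p = -5/4 (p = 5*(-1/4) = -5/4 ≈ -1.2500)
l = -49/4 (l = 3 + (-9 + 5*(-5/4)) = 3 + (-9 - 25/4) = 3 - 61/4 = -49/4 ≈ -12.250)
t = -249/4 (t = -49/4 - 50 = -249/4 ≈ -62.250)
58 + t*(-27) = 58 - 249/4*(-27) = 58 + 6723/4 = 6955/4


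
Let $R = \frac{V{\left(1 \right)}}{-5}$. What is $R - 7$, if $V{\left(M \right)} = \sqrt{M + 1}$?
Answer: $-7 - \frac{\sqrt{2}}{5} \approx -7.2828$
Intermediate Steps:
$V{\left(M \right)} = \sqrt{1 + M}$
$R = - \frac{\sqrt{2}}{5}$ ($R = \frac{\sqrt{1 + 1}}{-5} = \sqrt{2} \left(- \frac{1}{5}\right) = - \frac{\sqrt{2}}{5} \approx -0.28284$)
$R - 7 = - \frac{\sqrt{2}}{5} - 7 = -7 - \frac{\sqrt{2}}{5}$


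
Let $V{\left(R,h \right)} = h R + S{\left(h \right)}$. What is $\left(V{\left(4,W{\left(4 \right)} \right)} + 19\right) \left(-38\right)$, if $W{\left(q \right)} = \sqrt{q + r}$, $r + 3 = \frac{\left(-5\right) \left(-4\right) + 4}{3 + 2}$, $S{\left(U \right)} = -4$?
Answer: $-570 - \frac{152 \sqrt{145}}{5} \approx -936.06$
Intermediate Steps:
$r = \frac{9}{5}$ ($r = -3 + \frac{\left(-5\right) \left(-4\right) + 4}{3 + 2} = -3 + \frac{20 + 4}{5} = -3 + 24 \cdot \frac{1}{5} = -3 + \frac{24}{5} = \frac{9}{5} \approx 1.8$)
$W{\left(q \right)} = \sqrt{\frac{9}{5} + q}$ ($W{\left(q \right)} = \sqrt{q + \frac{9}{5}} = \sqrt{\frac{9}{5} + q}$)
$V{\left(R,h \right)} = -4 + R h$ ($V{\left(R,h \right)} = h R - 4 = R h - 4 = -4 + R h$)
$\left(V{\left(4,W{\left(4 \right)} \right)} + 19\right) \left(-38\right) = \left(\left(-4 + 4 \frac{\sqrt{45 + 25 \cdot 4}}{5}\right) + 19\right) \left(-38\right) = \left(\left(-4 + 4 \frac{\sqrt{45 + 100}}{5}\right) + 19\right) \left(-38\right) = \left(\left(-4 + 4 \frac{\sqrt{145}}{5}\right) + 19\right) \left(-38\right) = \left(\left(-4 + \frac{4 \sqrt{145}}{5}\right) + 19\right) \left(-38\right) = \left(15 + \frac{4 \sqrt{145}}{5}\right) \left(-38\right) = -570 - \frac{152 \sqrt{145}}{5}$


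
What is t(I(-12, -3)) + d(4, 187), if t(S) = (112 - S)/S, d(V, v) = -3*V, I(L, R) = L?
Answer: -67/3 ≈ -22.333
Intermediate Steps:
t(S) = (112 - S)/S
t(I(-12, -3)) + d(4, 187) = (112 - 1*(-12))/(-12) - 3*4 = -(112 + 12)/12 - 12 = -1/12*124 - 12 = -31/3 - 12 = -67/3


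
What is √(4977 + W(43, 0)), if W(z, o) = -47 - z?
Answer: 3*√543 ≈ 69.907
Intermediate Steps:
√(4977 + W(43, 0)) = √(4977 + (-47 - 1*43)) = √(4977 + (-47 - 43)) = √(4977 - 90) = √4887 = 3*√543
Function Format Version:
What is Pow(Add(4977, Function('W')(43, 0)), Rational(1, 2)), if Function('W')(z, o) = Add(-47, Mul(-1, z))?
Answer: Mul(3, Pow(543, Rational(1, 2))) ≈ 69.907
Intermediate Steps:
Pow(Add(4977, Function('W')(43, 0)), Rational(1, 2)) = Pow(Add(4977, Add(-47, Mul(-1, 43))), Rational(1, 2)) = Pow(Add(4977, Add(-47, -43)), Rational(1, 2)) = Pow(Add(4977, -90), Rational(1, 2)) = Pow(4887, Rational(1, 2)) = Mul(3, Pow(543, Rational(1, 2)))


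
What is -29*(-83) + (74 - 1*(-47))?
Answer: 2528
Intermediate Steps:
-29*(-83) + (74 - 1*(-47)) = 2407 + (74 + 47) = 2407 + 121 = 2528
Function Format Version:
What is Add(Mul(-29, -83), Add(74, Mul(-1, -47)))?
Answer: 2528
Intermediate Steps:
Add(Mul(-29, -83), Add(74, Mul(-1, -47))) = Add(2407, Add(74, 47)) = Add(2407, 121) = 2528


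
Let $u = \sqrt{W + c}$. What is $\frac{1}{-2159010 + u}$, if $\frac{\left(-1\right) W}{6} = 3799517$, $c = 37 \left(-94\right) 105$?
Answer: $- \frac{119945}{258963741244} - \frac{i \sqrt{643397}}{776891223732} \approx -4.6317 \cdot 10^{-7} - 1.0325 \cdot 10^{-9} i$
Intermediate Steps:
$c = -365190$ ($c = \left(-3478\right) 105 = -365190$)
$W = -22797102$ ($W = \left(-6\right) 3799517 = -22797102$)
$u = 6 i \sqrt{643397}$ ($u = \sqrt{-22797102 - 365190} = \sqrt{-23162292} = 6 i \sqrt{643397} \approx 4812.7 i$)
$\frac{1}{-2159010 + u} = \frac{1}{-2159010 + 6 i \sqrt{643397}}$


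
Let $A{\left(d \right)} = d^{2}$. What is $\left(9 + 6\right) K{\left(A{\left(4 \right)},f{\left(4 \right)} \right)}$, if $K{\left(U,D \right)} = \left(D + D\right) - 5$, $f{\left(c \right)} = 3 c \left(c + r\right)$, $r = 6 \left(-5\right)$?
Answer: $-9435$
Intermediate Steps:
$r = -30$
$f{\left(c \right)} = 3 c \left(-30 + c\right)$ ($f{\left(c \right)} = 3 c \left(c - 30\right) = 3 c \left(-30 + c\right)$)
$K{\left(U,D \right)} = -5 + 2 D$ ($K{\left(U,D \right)} = 2 D - 5 = -5 + 2 D$)
$\left(9 + 6\right) K{\left(A{\left(4 \right)},f{\left(4 \right)} \right)} = \left(9 + 6\right) \left(-5 + 2 \cdot 3 \cdot 4 \left(-30 + 4\right)\right) = 15 \left(-5 + 2 \cdot 3 \cdot 4 \left(-26\right)\right) = 15 \left(-5 + 2 \left(-312\right)\right) = 15 \left(-5 - 624\right) = 15 \left(-629\right) = -9435$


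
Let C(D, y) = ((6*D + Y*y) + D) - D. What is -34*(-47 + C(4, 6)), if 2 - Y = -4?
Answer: -442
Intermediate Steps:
Y = 6 (Y = 2 - 1*(-4) = 2 + 4 = 6)
C(D, y) = 6*D + 6*y (C(D, y) = ((6*D + 6*y) + D) - D = (6*y + 7*D) - D = 6*D + 6*y)
-34*(-47 + C(4, 6)) = -34*(-47 + (6*4 + 6*6)) = -34*(-47 + (24 + 36)) = -34*(-47 + 60) = -34*13 = -442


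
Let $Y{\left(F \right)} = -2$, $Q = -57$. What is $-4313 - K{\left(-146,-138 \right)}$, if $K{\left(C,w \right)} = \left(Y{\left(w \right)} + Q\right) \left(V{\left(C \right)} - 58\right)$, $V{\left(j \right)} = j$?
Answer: $-16349$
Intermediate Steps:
$K{\left(C,w \right)} = 3422 - 59 C$ ($K{\left(C,w \right)} = \left(-2 - 57\right) \left(C - 58\right) = - 59 \left(C - 58\right) = - 59 \left(-58 + C\right) = 3422 - 59 C$)
$-4313 - K{\left(-146,-138 \right)} = -4313 - \left(3422 - -8614\right) = -4313 - \left(3422 + 8614\right) = -4313 - 12036 = -16349$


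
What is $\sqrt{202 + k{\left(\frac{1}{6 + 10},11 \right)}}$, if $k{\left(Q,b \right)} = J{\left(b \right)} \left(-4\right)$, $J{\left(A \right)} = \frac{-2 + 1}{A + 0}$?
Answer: $\frac{\sqrt{24486}}{11} \approx 14.225$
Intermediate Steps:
$J{\left(A \right)} = - \frac{1}{A}$
$k{\left(Q,b \right)} = \frac{4}{b}$ ($k{\left(Q,b \right)} = - \frac{1}{b} \left(-4\right) = \frac{4}{b}$)
$\sqrt{202 + k{\left(\frac{1}{6 + 10},11 \right)}} = \sqrt{202 + \frac{4}{11}} = \sqrt{\frac{2226}{11}} = \frac{\sqrt{24486}}{11}$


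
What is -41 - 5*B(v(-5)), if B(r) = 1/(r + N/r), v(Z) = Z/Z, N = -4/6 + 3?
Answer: -85/2 ≈ -42.500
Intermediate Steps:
N = 7/3 (N = -4*⅙ + 3 = -⅔ + 3 = 7/3 ≈ 2.3333)
v(Z) = 1
B(r) = 1/(r + 7/(3*r))
-41 - 5*B(v(-5)) = -41 - 15/(7 + 3*1²) = -41 - 15/(7 + 3*1) = -41 - 15/(7 + 3) = -41 - 15/10 = -41 - 5*3/10 = -41 - 3/2 = -85/2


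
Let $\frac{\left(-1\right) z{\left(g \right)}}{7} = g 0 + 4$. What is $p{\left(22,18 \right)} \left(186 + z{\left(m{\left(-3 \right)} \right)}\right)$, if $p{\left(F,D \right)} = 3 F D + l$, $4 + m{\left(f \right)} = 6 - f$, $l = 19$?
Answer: $190706$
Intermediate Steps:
$m{\left(f \right)} = 2 - f$ ($m{\left(f \right)} = -4 - \left(-6 + f\right) = 2 - f$)
$z{\left(g \right)} = -28$ ($z{\left(g \right)} = - 7 \left(g 0 + 4\right) = - 7 \left(0 + 4\right) = \left(-7\right) 4 = -28$)
$p{\left(F,D \right)} = 19 + 3 D F$ ($p{\left(F,D \right)} = 3 F D + 19 = 3 D F + 19 = 19 + 3 D F$)
$p{\left(22,18 \right)} \left(186 + z{\left(m{\left(-3 \right)} \right)}\right) = \left(19 + 3 \cdot 18 \cdot 22\right) \left(186 - 28\right) = \left(19 + 1188\right) 158 = 1207 \cdot 158 = 190706$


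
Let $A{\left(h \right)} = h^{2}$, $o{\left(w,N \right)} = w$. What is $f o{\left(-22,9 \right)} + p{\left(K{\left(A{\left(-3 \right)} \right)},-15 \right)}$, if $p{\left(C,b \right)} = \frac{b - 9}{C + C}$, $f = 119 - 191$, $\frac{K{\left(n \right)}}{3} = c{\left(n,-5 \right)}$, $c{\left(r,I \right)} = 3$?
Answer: $\frac{4748}{3} \approx 1582.7$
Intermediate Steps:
$K{\left(n \right)} = 9$ ($K{\left(n \right)} = 3 \cdot 3 = 9$)
$f = -72$
$p{\left(C,b \right)} = \frac{-9 + b}{2 C}$
$f o{\left(-22,9 \right)} + p{\left(K{\left(A{\left(-3 \right)} \right)},-15 \right)} = \left(-72\right) \left(-22\right) + \frac{-9 - 15}{2 \cdot 9} = 1584 + \frac{1}{2} \cdot \frac{1}{9} \left(-24\right) = 1584 - \frac{4}{3} = \frac{4748}{3}$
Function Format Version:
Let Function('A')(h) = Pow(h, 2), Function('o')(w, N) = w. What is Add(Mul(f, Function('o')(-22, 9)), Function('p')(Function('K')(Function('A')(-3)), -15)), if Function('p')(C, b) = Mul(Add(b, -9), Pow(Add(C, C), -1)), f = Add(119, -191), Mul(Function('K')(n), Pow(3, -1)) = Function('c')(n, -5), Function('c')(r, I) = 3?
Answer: Rational(4748, 3) ≈ 1582.7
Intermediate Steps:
Function('K')(n) = 9 (Function('K')(n) = Mul(3, 3) = 9)
f = -72
Function('p')(C, b) = Mul(Rational(1, 2), Pow(C, -1), Add(-9, b)) (Function('p')(C, b) = Mul(Add(-9, b), Pow(Mul(2, C), -1)) = Mul(Add(-9, b), Mul(Rational(1, 2), Pow(C, -1))) = Mul(Rational(1, 2), Pow(C, -1), Add(-9, b)))
Add(Mul(f, Function('o')(-22, 9)), Function('p')(Function('K')(Function('A')(-3)), -15)) = Add(Mul(-72, -22), Mul(Rational(1, 2), Pow(9, -1), Add(-9, -15))) = Add(1584, Mul(Rational(1, 2), Rational(1, 9), -24)) = Add(1584, Rational(-4, 3)) = Rational(4748, 3)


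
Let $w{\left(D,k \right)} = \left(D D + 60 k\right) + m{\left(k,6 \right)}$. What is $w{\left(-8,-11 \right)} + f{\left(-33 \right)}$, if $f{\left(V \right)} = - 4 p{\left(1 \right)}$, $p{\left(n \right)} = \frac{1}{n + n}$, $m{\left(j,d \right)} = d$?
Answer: $-592$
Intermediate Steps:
$p{\left(n \right)} = \frac{1}{2 n}$
$w{\left(D,k \right)} = 6 + D^{2} + 60 k$ ($w{\left(D,k \right)} = \left(D D + 60 k\right) + 6 = \left(D^{2} + 60 k\right) + 6 = 6 + D^{2} + 60 k$)
$f{\left(V \right)} = -2$ ($f{\left(V \right)} = - 4 \frac{1}{2 \cdot 1} = - 4 \cdot \frac{1}{2} \cdot 1 = \left(-4\right) \frac{1}{2} = -2$)
$w{\left(-8,-11 \right)} + f{\left(-33 \right)} = \left(6 + \left(-8\right)^{2} + 60 \left(-11\right)\right) - 2 = \left(6 + 64 - 660\right) - 2 = -590 - 2 = -592$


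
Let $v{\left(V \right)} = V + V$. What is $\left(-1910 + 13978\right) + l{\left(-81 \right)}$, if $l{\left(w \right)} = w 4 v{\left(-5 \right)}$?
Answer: $15308$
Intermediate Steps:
$v{\left(V \right)} = 2 V$
$l{\left(w \right)} = - 40 w$ ($l{\left(w \right)} = w 4 \cdot 2 \left(-5\right) = 4 w \left(-10\right) = - 40 w$)
$\left(-1910 + 13978\right) + l{\left(-81 \right)} = \left(-1910 + 13978\right) - -3240 = 12068 + 3240 = 15308$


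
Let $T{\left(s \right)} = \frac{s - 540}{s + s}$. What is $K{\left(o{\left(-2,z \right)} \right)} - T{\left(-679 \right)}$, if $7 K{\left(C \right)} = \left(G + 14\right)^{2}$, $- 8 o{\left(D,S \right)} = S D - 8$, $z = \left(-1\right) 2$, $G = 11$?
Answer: $\frac{120031}{1358} \approx 88.388$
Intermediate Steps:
$z = -2$
$o{\left(D,S \right)} = 1 - \frac{D S}{8}$ ($o{\left(D,S \right)} = - \frac{S D - 8}{8} = - \frac{D S - 8}{8} = - \frac{-8 + D S}{8} = 1 - \frac{D S}{8}$)
$T{\left(s \right)} = \frac{-540 + s}{2 s}$
$K{\left(C \right)} = \frac{625}{7}$ ($K{\left(C \right)} = \frac{\left(11 + 14\right)^{2}}{7} = \frac{25^{2}}{7} = \frac{1}{7} \cdot 625 = \frac{625}{7}$)
$K{\left(o{\left(-2,z \right)} \right)} - T{\left(-679 \right)} = \frac{625}{7} - \frac{-540 - 679}{2 \left(-679\right)} = \frac{625}{7} - \frac{1}{2} \left(- \frac{1}{679}\right) \left(-1219\right) = \frac{625}{7} - \frac{1219}{1358} = \frac{120031}{1358}$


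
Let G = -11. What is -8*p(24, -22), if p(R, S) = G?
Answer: 88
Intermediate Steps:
p(R, S) = -11
-8*p(24, -22) = -8*(-11) = 88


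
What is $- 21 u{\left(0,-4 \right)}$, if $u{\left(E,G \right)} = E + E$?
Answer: $0$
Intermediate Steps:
$u{\left(E,G \right)} = 2 E$
$- 21 u{\left(0,-4 \right)} = - 21 \cdot 2 \cdot 0 = \left(-21\right) 0 = 0$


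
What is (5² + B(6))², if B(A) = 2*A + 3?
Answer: 1600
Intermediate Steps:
B(A) = 3 + 2*A
(5² + B(6))² = (5² + (3 + 2*6))² = (25 + (3 + 12))² = (25 + 15)² = 40² = 1600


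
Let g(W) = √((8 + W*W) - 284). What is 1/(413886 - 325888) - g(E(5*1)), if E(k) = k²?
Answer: 1/87998 - √349 ≈ -18.682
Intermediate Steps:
g(W) = √(-276 + W²) (g(W) = √((8 + W²) - 284) = √(-276 + W²))
1/(413886 - 325888) - g(E(5*1)) = 1/(413886 - 325888) - √(-276 + ((5*1)²)²) = 1/87998 - √(-276 + (5²)²) = 1/87998 - √(-276 + 25²) = 1/87998 - √(-276 + 625) = 1/87998 - √349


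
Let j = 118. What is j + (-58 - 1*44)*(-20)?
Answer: 2158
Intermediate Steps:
j + (-58 - 1*44)*(-20) = 118 + (-58 - 1*44)*(-20) = 118 + (-58 - 44)*(-20) = 118 - 102*(-20) = 118 + 2040 = 2158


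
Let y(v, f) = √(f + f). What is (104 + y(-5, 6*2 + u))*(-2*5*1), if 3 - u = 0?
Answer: -1040 - 10*√30 ≈ -1094.8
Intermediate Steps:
u = 3 (u = 3 - 1*0 = 3 + 0 = 3)
y(v, f) = √2*√f (y(v, f) = √(2*f) = √2*√f)
(104 + y(-5, 6*2 + u))*(-2*5*1) = (104 + √2*√(6*2 + 3))*(-2*5*1) = (104 + √2*√(12 + 3))*(-10*1) = (104 + √2*√15)*(-10) = (104 + √30)*(-10) = -1040 - 10*√30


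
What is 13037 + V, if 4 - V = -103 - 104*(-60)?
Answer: 6904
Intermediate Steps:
V = -6133 (V = 4 - (-103 - 104*(-60)) = 4 - (-103 + 6240) = 4 - 1*6137 = 4 - 6137 = -6133)
13037 + V = 13037 - 6133 = 6904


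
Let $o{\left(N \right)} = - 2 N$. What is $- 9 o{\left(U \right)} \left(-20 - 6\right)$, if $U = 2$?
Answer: $-936$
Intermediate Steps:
$- 9 o{\left(U \right)} \left(-20 - 6\right) = - 9 \left(\left(-2\right) 2\right) \left(-20 - 6\right) = \left(-9\right) \left(-4\right) \left(-20 + \left(-11 + 5\right)\right) = 36 \left(-20 - 6\right) = 36 \left(-26\right) = -936$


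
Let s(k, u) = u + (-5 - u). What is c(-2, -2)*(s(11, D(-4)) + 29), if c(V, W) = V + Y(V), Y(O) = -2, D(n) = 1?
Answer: -96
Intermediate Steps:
c(V, W) = -2 + V (c(V, W) = V - 2 = -2 + V)
s(k, u) = -5
c(-2, -2)*(s(11, D(-4)) + 29) = (-2 - 2)*(-5 + 29) = -4*24 = -96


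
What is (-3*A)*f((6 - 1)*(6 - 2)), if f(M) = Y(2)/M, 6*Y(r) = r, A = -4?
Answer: ⅕ ≈ 0.20000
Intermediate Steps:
Y(r) = r/6
f(M) = 1/(3*M) (f(M) = ((⅙)*2)/M = 1/(3*M))
(-3*A)*f((6 - 1)*(6 - 2)) = (-3*(-4))*(1/(3*(((6 - 1)*(6 - 2))))) = 12*(1/(3*((5*4)))) = 12*((⅓)/20) = 12*((⅓)*(1/20)) = 12*(1/60) = ⅕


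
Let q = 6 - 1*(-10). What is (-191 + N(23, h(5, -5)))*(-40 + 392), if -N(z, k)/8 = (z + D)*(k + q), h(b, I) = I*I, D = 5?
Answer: -3300000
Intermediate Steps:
q = 16 (q = 6 + 10 = 16)
h(b, I) = I²
N(z, k) = -8*(5 + z)*(16 + k) (N(z, k) = -8*(z + 5)*(k + 16) = -8*(5 + z)*(16 + k))
(-191 + N(23, h(5, -5)))*(-40 + 392) = (-191 + (-640 - 128*23 - 40*(-5)² - 8*(-5)²*23))*(-40 + 392) = (-191 + (-640 - 2944 - 40*25 - 8*25*23))*352 = (-191 + (-640 - 2944 - 1000 - 4600))*352 = (-191 - 9184)*352 = -9375*352 = -3300000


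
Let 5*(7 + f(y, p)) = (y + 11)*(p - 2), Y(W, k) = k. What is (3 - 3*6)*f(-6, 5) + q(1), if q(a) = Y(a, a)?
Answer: 61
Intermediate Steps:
f(y, p) = -7 + (-2 + p)*(11 + y)/5 (f(y, p) = -7 + ((y + 11)*(p - 2))/5 = -7 + ((11 + y)*(-2 + p))/5 = -7 + ((-2 + p)*(11 + y))/5 = -7 + (-2 + p)*(11 + y)/5)
q(a) = a
(3 - 3*6)*f(-6, 5) + q(1) = (3 - 3*6)*(-57/5 - ⅖*(-6) + (11/5)*5 + (⅕)*5*(-6)) + 1 = (3 - 18)*(-57/5 + 12/5 + 11 - 6) + 1 = -15*(-4) + 1 = 60 + 1 = 61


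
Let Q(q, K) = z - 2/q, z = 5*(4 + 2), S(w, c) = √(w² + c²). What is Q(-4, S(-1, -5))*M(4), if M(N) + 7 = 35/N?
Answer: 427/8 ≈ 53.375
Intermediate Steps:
S(w, c) = √(c² + w²)
M(N) = -7 + 35/N
z = 30 (z = 5*6 = 30)
Q(q, K) = 30 - 2/q
Q(-4, S(-1, -5))*M(4) = (30 - 2/(-4))*(-7 + 35/4) = (30 - 2*(-¼))*(-7 + 35*(¼)) = (30 + ½)*(-7 + 35/4) = (61/2)*(7/4) = 427/8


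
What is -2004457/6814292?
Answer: -2004457/6814292 ≈ -0.29415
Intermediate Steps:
-2004457/6814292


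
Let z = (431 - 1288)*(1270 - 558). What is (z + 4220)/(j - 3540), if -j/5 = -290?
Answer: 302982/1045 ≈ 289.94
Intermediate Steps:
j = 1450 (j = -5*(-290) = 1450)
z = -610184 (z = -857*712 = -610184)
(z + 4220)/(j - 3540) = (-610184 + 4220)/(1450 - 3540) = -605964/(-2090) = -605964*(-1/2090) = 302982/1045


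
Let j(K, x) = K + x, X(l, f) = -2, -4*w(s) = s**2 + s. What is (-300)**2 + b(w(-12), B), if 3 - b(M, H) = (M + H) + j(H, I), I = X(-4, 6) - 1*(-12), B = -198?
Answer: 90422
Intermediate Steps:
w(s) = -s/4 - s**2/4 (w(s) = -(s**2 + s)/4 = -(s + s**2)/4 = -s/4 - s**2/4)
I = 10 (I = -2 - 1*(-12) = -2 + 12 = 10)
b(M, H) = -7 - M - 2*H (b(M, H) = 3 - ((M + H) + (H + 10)) = 3 - ((H + M) + (10 + H)) = 3 - (10 + M + 2*H) = 3 + (-10 - M - 2*H) = -7 - M - 2*H)
(-300)**2 + b(w(-12), B) = (-300)**2 + (-7 - (-1)*(-12)*(1 - 12)/4 - 2*(-198)) = 90000 + (-7 - (-1)*(-12)*(-11)/4 + 396) = 90000 + (-7 - 1*(-33) + 396) = 90000 + (-7 + 33 + 396) = 90000 + 422 = 90422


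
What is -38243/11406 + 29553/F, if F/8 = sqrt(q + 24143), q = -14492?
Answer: -38243/11406 + 9851*sqrt(9651)/25736 ≈ 34.250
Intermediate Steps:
F = 8*sqrt(9651) (F = 8*sqrt(-14492 + 24143) = 8*sqrt(9651) ≈ 785.92)
-38243/11406 + 29553/F = -38243/11406 + 29553/((8*sqrt(9651))) = -38243*1/11406 + 29553*(sqrt(9651)/77208) = -38243/11406 + 9851*sqrt(9651)/25736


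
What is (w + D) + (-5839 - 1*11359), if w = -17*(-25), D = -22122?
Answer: -38895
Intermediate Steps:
w = 425
(w + D) + (-5839 - 1*11359) = (425 - 22122) + (-5839 - 1*11359) = -21697 + (-5839 - 11359) = -21697 - 17198 = -38895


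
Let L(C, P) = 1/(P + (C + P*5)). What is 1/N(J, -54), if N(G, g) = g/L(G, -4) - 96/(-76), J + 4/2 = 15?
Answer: 19/11310 ≈ 0.0016799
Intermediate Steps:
J = 13 (J = -2 + 15 = 13)
L(C, P) = 1/(C + 6*P) (L(C, P) = 1/(P + (C + 5*P)) = 1/(C + 6*P))
N(G, g) = 24/19 + g*(-24 + G) (N(G, g) = g/(1/(G + 6*(-4))) - 96/(-76) = g/(1/(G - 24)) - 96*(-1/76) = g/(1/(-24 + G)) + 24/19 = g*(-24 + G) + 24/19 = 24/19 + g*(-24 + G))
1/N(J, -54) = 1/(24/19 - 54*(-24 + 13)) = 1/(24/19 - 54*(-11)) = 1/(24/19 + 594) = 1/(11310/19) = 19/11310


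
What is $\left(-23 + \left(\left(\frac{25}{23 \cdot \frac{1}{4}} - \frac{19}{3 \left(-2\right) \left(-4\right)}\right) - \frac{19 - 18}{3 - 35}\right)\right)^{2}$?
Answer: $\frac{1837236769}{4875264} \approx 376.85$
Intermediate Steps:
$\left(-23 + \left(\left(\frac{25}{23 \cdot \frac{1}{4}} - \frac{19}{3 \left(-2\right) \left(-4\right)}\right) - \frac{19 - 18}{3 - 35}\right)\right)^{2} = \left(-23 + \left(\left(\frac{25}{23 \cdot \frac{1}{4}} - \frac{19}{\left(-6\right) \left(-4\right)}\right) - 1 \frac{1}{-32}\right)\right)^{2} = \left(-23 + \left(\left(\frac{25}{\frac{23}{4}} - \frac{19}{24}\right) - 1 \left(- \frac{1}{32}\right)\right)\right)^{2} = \left(-23 + \left(\left(25 \cdot \frac{4}{23} - \frac{19}{24}\right) - - \frac{1}{32}\right)\right)^{2} = \left(-23 + \left(\left(\frac{100}{23} - \frac{19}{24}\right) + \frac{1}{32}\right)\right)^{2} = \left(-23 + \left(\frac{1963}{552} + \frac{1}{32}\right)\right)^{2} = \left(-23 + \frac{7921}{2208}\right)^{2} = \left(- \frac{42863}{2208}\right)^{2} = \frac{1837236769}{4875264}$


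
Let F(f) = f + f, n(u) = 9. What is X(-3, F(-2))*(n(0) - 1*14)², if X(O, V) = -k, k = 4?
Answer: -100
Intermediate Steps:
F(f) = 2*f
X(O, V) = -4 (X(O, V) = -1*4 = -4)
X(-3, F(-2))*(n(0) - 1*14)² = -4*(9 - 1*14)² = -4*(9 - 14)² = -4*(-5)² = -4*25 = -100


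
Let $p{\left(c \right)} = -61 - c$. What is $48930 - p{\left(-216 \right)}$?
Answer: $48775$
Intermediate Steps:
$48930 - p{\left(-216 \right)} = 48930 - \left(-61 - -216\right) = 48930 - \left(-61 + 216\right) = 48930 - 155 = 48775$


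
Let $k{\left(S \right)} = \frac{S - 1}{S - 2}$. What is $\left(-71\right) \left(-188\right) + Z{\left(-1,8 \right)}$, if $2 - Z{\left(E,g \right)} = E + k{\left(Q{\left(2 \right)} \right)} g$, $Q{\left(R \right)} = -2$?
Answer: $13345$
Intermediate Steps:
$k{\left(S \right)} = \frac{-1 + S}{-2 + S}$
$Z{\left(E,g \right)} = 2 - E - \frac{3 g}{4}$ ($Z{\left(E,g \right)} = 2 - \left(E + \frac{-1 - 2}{-2 - 2} g\right) = 2 - \left(E + \frac{1}{-4} \left(-3\right) g\right) = 2 - \left(E + \left(- \frac{1}{4}\right) \left(-3\right) g\right) = 2 - \left(E + \frac{3 g}{4}\right) = 2 - E - \frac{3 g}{4}$)
$\left(-71\right) \left(-188\right) + Z{\left(-1,8 \right)} = \left(-71\right) \left(-188\right) - 3 = 13348 + \left(2 + 1 - 6\right) = 13348 - 3 = 13345$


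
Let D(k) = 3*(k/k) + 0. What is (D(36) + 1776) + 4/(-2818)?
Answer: 2506609/1409 ≈ 1779.0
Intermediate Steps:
D(k) = 3 (D(k) = 3*1 + 0 = 3 + 0 = 3)
(D(36) + 1776) + 4/(-2818) = (3 + 1776) + 4/(-2818) = 1779 + 4*(-1/2818) = 1779 - 2/1409 = 2506609/1409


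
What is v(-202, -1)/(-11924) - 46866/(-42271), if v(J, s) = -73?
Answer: 561915967/504039404 ≈ 1.1148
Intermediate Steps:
v(-202, -1)/(-11924) - 46866/(-42271) = -73/(-11924) - 46866/(-42271) = -73*(-1/11924) - 46866*(-1/42271) = 73/11924 + 46866/42271 = 561915967/504039404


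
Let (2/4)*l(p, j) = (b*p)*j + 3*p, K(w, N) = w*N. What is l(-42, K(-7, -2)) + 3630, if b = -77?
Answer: 93930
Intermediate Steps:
K(w, N) = N*w
l(p, j) = 6*p - 154*j*p (l(p, j) = 2*((-77*p)*j + 3*p) = 2*(-77*j*p + 3*p) = 2*(3*p - 77*j*p) = 6*p - 154*j*p)
l(-42, K(-7, -2)) + 3630 = 2*(-42)*(3 - (-154)*(-7)) + 3630 = 2*(-42)*(3 - 77*14) + 3630 = 2*(-42)*(3 - 1078) + 3630 = 2*(-42)*(-1075) + 3630 = 90300 + 3630 = 93930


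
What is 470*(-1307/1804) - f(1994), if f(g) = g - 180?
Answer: -1943373/902 ≈ -2154.5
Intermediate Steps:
f(g) = -180 + g
470*(-1307/1804) - f(1994) = 470*(-1307/1804) - (-180 + 1994) = 470*(-1307*1/1804) - 1*1814 = 470*(-1307/1804) - 1814 = -307145/902 - 1814 = -1943373/902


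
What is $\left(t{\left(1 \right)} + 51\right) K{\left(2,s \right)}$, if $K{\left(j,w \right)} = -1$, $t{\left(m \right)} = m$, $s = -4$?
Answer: $-52$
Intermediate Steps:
$\left(t{\left(1 \right)} + 51\right) K{\left(2,s \right)} = \left(1 + 51\right) \left(-1\right) = 52 \left(-1\right) = -52$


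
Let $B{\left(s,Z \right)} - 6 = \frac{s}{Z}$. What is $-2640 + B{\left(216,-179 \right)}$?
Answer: $- \frac{471702}{179} \approx -2635.2$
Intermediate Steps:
$B{\left(s,Z \right)} = 6 + \frac{s}{Z}$
$-2640 + B{\left(216,-179 \right)} = -2640 + \left(6 + \frac{216}{-179}\right) = -2640 + \left(6 + 216 \left(- \frac{1}{179}\right)\right) = -2640 + \left(6 - \frac{216}{179}\right) = -2640 + \frac{858}{179} = - \frac{471702}{179}$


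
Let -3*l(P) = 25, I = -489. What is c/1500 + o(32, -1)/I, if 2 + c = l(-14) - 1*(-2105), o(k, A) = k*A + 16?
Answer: 262073/183375 ≈ 1.4292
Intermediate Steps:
l(P) = -25/3 (l(P) = -⅓*25 = -25/3)
o(k, A) = 16 + A*k (o(k, A) = A*k + 16 = 16 + A*k)
c = 6284/3 (c = -2 + (-25/3 - 1*(-2105)) = -2 + (-25/3 + 2105) = -2 + 6290/3 = 6284/3 ≈ 2094.7)
c/1500 + o(32, -1)/I = (6284/3)/1500 + (16 - 1*32)/(-489) = (6284/3)*(1/1500) + (16 - 32)*(-1/489) = 1571/1125 - 16*(-1/489) = 1571/1125 + 16/489 = 262073/183375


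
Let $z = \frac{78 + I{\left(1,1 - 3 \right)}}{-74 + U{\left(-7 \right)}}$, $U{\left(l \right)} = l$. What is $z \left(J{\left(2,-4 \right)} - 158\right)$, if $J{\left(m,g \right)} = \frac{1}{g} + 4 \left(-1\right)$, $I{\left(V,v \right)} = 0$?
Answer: $\frac{8437}{54} \approx 156.24$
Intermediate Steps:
$z = - \frac{26}{27}$ ($z = \frac{78 + 0}{-74 - 7} = \frac{78}{-81} = 78 \left(- \frac{1}{81}\right) = - \frac{26}{27} \approx -0.96296$)
$J{\left(m,g \right)} = -4 + \frac{1}{g}$ ($J{\left(m,g \right)} = \frac{1}{g} - 4 = -4 + \frac{1}{g}$)
$z \left(J{\left(2,-4 \right)} - 158\right) = - \frac{26 \left(\left(-4 + \frac{1}{-4}\right) - 158\right)}{27} = - \frac{26 \left(\left(-4 - \frac{1}{4}\right) - 158\right)}{27} = - \frac{26 \left(- \frac{17}{4} - 158\right)}{27} = \left(- \frac{26}{27}\right) \left(- \frac{649}{4}\right) = \frac{8437}{54}$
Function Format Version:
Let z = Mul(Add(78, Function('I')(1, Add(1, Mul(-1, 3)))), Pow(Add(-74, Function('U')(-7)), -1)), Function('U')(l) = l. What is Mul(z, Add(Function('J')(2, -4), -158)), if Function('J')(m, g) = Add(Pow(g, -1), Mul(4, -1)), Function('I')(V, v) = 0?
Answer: Rational(8437, 54) ≈ 156.24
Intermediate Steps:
z = Rational(-26, 27) (z = Mul(Add(78, 0), Pow(Add(-74, -7), -1)) = Mul(78, Pow(-81, -1)) = Mul(78, Rational(-1, 81)) = Rational(-26, 27) ≈ -0.96296)
Function('J')(m, g) = Add(-4, Pow(g, -1)) (Function('J')(m, g) = Add(Pow(g, -1), -4) = Add(-4, Pow(g, -1)))
Mul(z, Add(Function('J')(2, -4), -158)) = Mul(Rational(-26, 27), Add(Add(-4, Pow(-4, -1)), -158)) = Mul(Rational(-26, 27), Add(Add(-4, Rational(-1, 4)), -158)) = Mul(Rational(-26, 27), Add(Rational(-17, 4), -158)) = Mul(Rational(-26, 27), Rational(-649, 4)) = Rational(8437, 54)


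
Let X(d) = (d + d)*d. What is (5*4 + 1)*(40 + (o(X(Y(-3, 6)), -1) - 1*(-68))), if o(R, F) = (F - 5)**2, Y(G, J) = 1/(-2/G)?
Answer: 3024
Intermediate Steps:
Y(G, J) = -G/2
X(d) = 2*d**2 (X(d) = (2*d)*d = 2*d**2)
o(R, F) = (-5 + F)**2
(5*4 + 1)*(40 + (o(X(Y(-3, 6)), -1) - 1*(-68))) = (5*4 + 1)*(40 + ((-5 - 1)**2 - 1*(-68))) = (20 + 1)*(40 + ((-6)**2 + 68)) = 21*(40 + (36 + 68)) = 21*(40 + 104) = 21*144 = 3024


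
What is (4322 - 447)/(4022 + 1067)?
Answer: 3875/5089 ≈ 0.76145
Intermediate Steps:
(4322 - 447)/(4022 + 1067) = 3875/5089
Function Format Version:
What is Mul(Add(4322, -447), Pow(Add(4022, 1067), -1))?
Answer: Rational(3875, 5089) ≈ 0.76145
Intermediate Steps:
Mul(Add(4322, -447), Pow(Add(4022, 1067), -1)) = Mul(3875, Pow(5089, -1)) = Mul(3875, Rational(1, 5089)) = Rational(3875, 5089)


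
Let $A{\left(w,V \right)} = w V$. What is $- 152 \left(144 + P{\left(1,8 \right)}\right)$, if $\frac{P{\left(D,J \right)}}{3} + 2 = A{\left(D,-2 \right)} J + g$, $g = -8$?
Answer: $-10032$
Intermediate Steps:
$A{\left(w,V \right)} = V w$
$P{\left(D,J \right)} = -30 - 6 D J$ ($P{\left(D,J \right)} = -6 + 3 \left(- 2 D J - 8\right) = -6 + 3 \left(-8 - 2 D J\right) = -6 - \left(24 + 6 D J\right) = -30 - 6 D J$)
$- 152 \left(144 + P{\left(1,8 \right)}\right) = - 152 \left(144 - \left(30 + 6 \cdot 8\right)\right) = - 152 \left(144 - 78\right) = \left(-152\right) 66 = -10032$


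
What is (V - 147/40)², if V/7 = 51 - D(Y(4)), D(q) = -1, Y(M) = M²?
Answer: 207734569/1600 ≈ 1.2983e+5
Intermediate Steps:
V = 364 (V = 7*(51 - 1*(-1)) = 7*(51 + 1) = 7*52 = 364)
(V - 147/40)² = (364 - 147/40)² = (14413/40)² = 207734569/1600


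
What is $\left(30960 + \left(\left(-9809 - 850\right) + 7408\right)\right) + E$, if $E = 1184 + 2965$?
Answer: $31858$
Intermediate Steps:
$E = 4149$
$\left(30960 + \left(\left(-9809 - 850\right) + 7408\right)\right) + E = \left(30960 + \left(\left(-9809 - 850\right) + 7408\right)\right) + 4149 = \left(30960 + \left(-10659 + 7408\right)\right) + 4149 = \left(30960 - 3251\right) + 4149 = 27709 + 4149 = 31858$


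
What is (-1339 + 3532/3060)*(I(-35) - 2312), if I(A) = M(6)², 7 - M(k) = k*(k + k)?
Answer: -1957863676/765 ≈ -2.5593e+6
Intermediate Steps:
M(k) = 7 - 2*k² (M(k) = 7 - k*(k + k) = 7 - k*2*k = 7 - 2*k²)
I(A) = 4225 (I(A) = (7 - 2*6²)² = (7 - 2*36)² = (7 - 72)² = (-65)² = 4225)
(-1339 + 3532/3060)*(I(-35) - 2312) = (-1339 + 3532/3060)*(4225 - 2312) = (-1339 + 3532*(1/3060))*1913 = (-1339 + 883/765)*1913 = -1023452/765*1913 = -1957863676/765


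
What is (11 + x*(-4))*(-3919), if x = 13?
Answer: 160679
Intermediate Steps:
(11 + x*(-4))*(-3919) = (11 + 13*(-4))*(-3919) = (11 - 52)*(-3919) = -41*(-3919) = 160679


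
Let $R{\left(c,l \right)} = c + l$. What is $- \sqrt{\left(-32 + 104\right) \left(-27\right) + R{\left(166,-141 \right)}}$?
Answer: $- i \sqrt{1919} \approx - 43.806 i$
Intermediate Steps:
$- \sqrt{\left(-32 + 104\right) \left(-27\right) + R{\left(166,-141 \right)}} = - \sqrt{\left(-32 + 104\right) \left(-27\right) + \left(166 - 141\right)} = - \sqrt{72 \left(-27\right) + 25} = - \sqrt{-1944 + 25} = - \sqrt{-1919} = - i \sqrt{1919}$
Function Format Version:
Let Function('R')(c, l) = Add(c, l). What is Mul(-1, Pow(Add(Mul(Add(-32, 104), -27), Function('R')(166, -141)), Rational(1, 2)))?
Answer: Mul(-1, I, Pow(1919, Rational(1, 2))) ≈ Mul(-43.806, I)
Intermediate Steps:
Mul(-1, Pow(Add(Mul(Add(-32, 104), -27), Function('R')(166, -141)), Rational(1, 2))) = Mul(-1, Pow(Add(Mul(Add(-32, 104), -27), Add(166, -141)), Rational(1, 2))) = Mul(-1, Pow(Add(Mul(72, -27), 25), Rational(1, 2))) = Mul(-1, Pow(Add(-1944, 25), Rational(1, 2))) = Mul(-1, Pow(-1919, Rational(1, 2))) = Mul(-1, Mul(I, Pow(1919, Rational(1, 2)))) = Mul(-1, I, Pow(1919, Rational(1, 2)))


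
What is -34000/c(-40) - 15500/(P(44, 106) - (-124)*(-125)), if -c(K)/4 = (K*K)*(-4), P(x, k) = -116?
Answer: -655/1952 ≈ -0.33555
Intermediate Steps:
c(K) = 16*K² (c(K) = -4*K*K*(-4) = -4*K²*(-4) = -(-16)*K² = 16*K²)
-34000/c(-40) - 15500/(P(44, 106) - (-124)*(-125)) = -34000/(16*(-40)²) - 15500/(-116 - (-124)*(-125)) = -34000/(16*1600) - 15500/(-116 - 1*15500) = -34000/25600 - 15500/(-116 - 15500) = -34000*1/25600 - 15500/(-15616) = -85/64 - 15500*(-1/15616) = -85/64 + 3875/3904 = -655/1952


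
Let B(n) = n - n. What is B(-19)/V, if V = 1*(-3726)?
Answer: 0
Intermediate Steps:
V = -3726
B(n) = 0
B(-19)/V = 0/(-3726) = 0*(-1/3726) = 0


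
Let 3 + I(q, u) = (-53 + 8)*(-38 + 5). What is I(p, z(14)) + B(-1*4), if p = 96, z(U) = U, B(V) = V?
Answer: 1478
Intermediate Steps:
I(q, u) = 1482 (I(q, u) = -3 + (-53 + 8)*(-38 + 5) = -3 - 45*(-33) = -3 + 1485 = 1482)
I(p, z(14)) + B(-1*4) = 1482 - 1*4 = 1482 - 4 = 1478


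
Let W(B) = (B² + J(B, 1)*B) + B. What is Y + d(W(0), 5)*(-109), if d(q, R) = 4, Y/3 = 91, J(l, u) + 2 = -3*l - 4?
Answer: -163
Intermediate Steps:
J(l, u) = -6 - 3*l (J(l, u) = -2 + (-3*l - 4) = -2 + (-4 - 3*l) = -6 - 3*l)
Y = 273 (Y = 3*91 = 273)
W(B) = B + B² + B*(-6 - 3*B) (W(B) = (B² + (-6 - 3*B)*B) + B = (B² + B*(-6 - 3*B)) + B = B + B² + B*(-6 - 3*B))
Y + d(W(0), 5)*(-109) = 273 + 4*(-109) = 273 - 436 = -163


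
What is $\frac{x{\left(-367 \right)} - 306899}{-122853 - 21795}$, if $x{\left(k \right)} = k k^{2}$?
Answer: $\frac{2763209}{8036} \approx 343.85$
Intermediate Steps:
$x{\left(k \right)} = k^{3}$
$\frac{x{\left(-367 \right)} - 306899}{-122853 - 21795} = \frac{\left(-367\right)^{3} - 306899}{-122853 - 21795} = \frac{-49430863 - 306899}{-144648} = \left(-49737762\right) \left(- \frac{1}{144648}\right) = \frac{2763209}{8036}$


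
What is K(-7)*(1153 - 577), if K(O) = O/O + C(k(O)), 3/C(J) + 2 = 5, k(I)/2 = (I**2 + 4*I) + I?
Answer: 1152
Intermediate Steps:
k(I) = 2*I**2 + 10*I (k(I) = 2*((I**2 + 4*I) + I) = 2*(I**2 + 5*I) = 2*I**2 + 10*I)
C(J) = 1 (C(J) = 3/(-2 + 5) = 3/3 = 3*(1/3) = 1)
K(O) = 2 (K(O) = O/O + 1 = 1 + 1 = 2)
K(-7)*(1153 - 577) = 2*(1153 - 577) = 2*576 = 1152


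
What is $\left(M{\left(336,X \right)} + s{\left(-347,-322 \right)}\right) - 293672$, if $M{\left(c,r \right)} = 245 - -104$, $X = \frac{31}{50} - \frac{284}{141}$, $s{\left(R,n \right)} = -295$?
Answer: $-293618$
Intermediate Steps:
$X = - \frac{9829}{7050}$ ($X = 31 \cdot \frac{1}{50} - \frac{284}{141} = \frac{31}{50} - \frac{284}{141} = - \frac{9829}{7050} \approx -1.3942$)
$M{\left(c,r \right)} = 349$ ($M{\left(c,r \right)} = 245 + 104 = 349$)
$\left(M{\left(336,X \right)} + s{\left(-347,-322 \right)}\right) - 293672 = \left(349 - 295\right) - 293672 = 54 - 293672 = -293618$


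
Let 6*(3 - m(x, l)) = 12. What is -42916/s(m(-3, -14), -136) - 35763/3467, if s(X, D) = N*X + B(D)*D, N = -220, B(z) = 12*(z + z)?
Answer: -4004065166/384563107 ≈ -10.412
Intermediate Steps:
B(z) = 24*z (B(z) = 12*(2*z) = 24*z)
m(x, l) = 1 (m(x, l) = 3 - ⅙*12 = 3 - 2 = 1)
s(X, D) = -220*X + 24*D² (s(X, D) = -220*X + (24*D)*D = -220*X + 24*D²)
-42916/s(m(-3, -14), -136) - 35763/3467 = -42916/(-220*1 + 24*(-136)²) - 35763/3467 = -42916/(-220 + 24*18496) - 35763*1/3467 = -42916/(-220 + 443904) - 35763/3467 = -42916/443684 - 35763/3467 = -42916*1/443684 - 35763/3467 = -10729/110921 - 35763/3467 = -4004065166/384563107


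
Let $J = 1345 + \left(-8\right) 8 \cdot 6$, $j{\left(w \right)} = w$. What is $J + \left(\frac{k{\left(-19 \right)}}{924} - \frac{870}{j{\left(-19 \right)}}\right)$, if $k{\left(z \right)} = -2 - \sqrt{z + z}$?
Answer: $\frac{8837579}{8778} - \frac{i \sqrt{38}}{924} \approx 1006.8 - 0.0066714 i$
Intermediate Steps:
$k{\left(z \right)} = -2 - \sqrt{2} \sqrt{z}$ ($k{\left(z \right)} = -2 - \sqrt{2 z} = -2 - \sqrt{2} \sqrt{z}$)
$J = 961$ ($J = 1345 - 384 = 961$)
$J + \left(\frac{k{\left(-19 \right)}}{924} - \frac{870}{j{\left(-19 \right)}}\right) = 961 + \left(\frac{-2 - \sqrt{2} \sqrt{-19}}{924} - \frac{870}{-19}\right) = 961 + \left(\left(-2 - \sqrt{2} i \sqrt{19}\right) \frac{1}{924} - - \frac{870}{19}\right) = 961 + \left(\left(-2 - i \sqrt{38}\right) \frac{1}{924} + \frac{870}{19}\right) = 961 + \left(\left(- \frac{1}{462} - \frac{i \sqrt{38}}{924}\right) + \frac{870}{19}\right) = 961 + \left(\frac{401921}{8778} - \frac{i \sqrt{38}}{924}\right) = \frac{8837579}{8778} - \frac{i \sqrt{38}}{924}$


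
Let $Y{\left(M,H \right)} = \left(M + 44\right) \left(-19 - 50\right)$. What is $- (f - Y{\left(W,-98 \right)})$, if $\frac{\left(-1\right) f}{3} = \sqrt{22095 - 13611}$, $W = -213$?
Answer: $11661 + 6 \sqrt{2121} \approx 11937.0$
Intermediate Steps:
$Y{\left(M,H \right)} = -3036 - 69 M$ ($Y{\left(M,H \right)} = \left(44 + M\right) \left(-69\right) = -3036 - 69 M$)
$f = - 6 \sqrt{2121}$ ($f = - 3 \sqrt{22095 - 13611} = - 3 \sqrt{8484} = - 3 \cdot 2 \sqrt{2121} = - 6 \sqrt{2121} \approx -276.33$)
$- (f - Y{\left(W,-98 \right)}) = - (- 6 \sqrt{2121} - \left(-3036 - -14697\right)) = - (- 6 \sqrt{2121} - \left(-3036 + 14697\right)) = - (- 6 \sqrt{2121} - 11661) = - (-11661 - 6 \sqrt{2121}) = 11661 + 6 \sqrt{2121}$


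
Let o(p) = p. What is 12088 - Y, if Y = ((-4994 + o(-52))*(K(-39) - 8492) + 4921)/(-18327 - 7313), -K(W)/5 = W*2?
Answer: 350823933/25640 ≈ 13683.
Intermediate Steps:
K(W) = -10*W (K(W) = -5*W*2 = -10*W)
Y = -40887613/25640 (Y = ((-4994 - 52)*(-10*(-39) - 8492) + 4921)/(-18327 - 7313) = (-5046*(390 - 8492) + 4921)/(-25640) = (-5046*(-8102) + 4921)*(-1/25640) = (40882692 + 4921)*(-1/25640) = 40887613*(-1/25640) = -40887613/25640 ≈ -1594.7)
12088 - Y = 12088 - 1*(-40887613/25640) = 12088 + 40887613/25640 = 350823933/25640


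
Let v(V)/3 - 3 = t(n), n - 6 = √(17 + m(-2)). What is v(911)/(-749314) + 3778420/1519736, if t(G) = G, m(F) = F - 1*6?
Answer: 353896036673/142344932638 ≈ 2.4862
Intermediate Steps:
m(F) = -6 + F (m(F) = F - 6 = -6 + F)
n = 9 (n = 6 + √(17 + (-6 - 2)) = 6 + √(17 - 8) = 6 + √9 = 6 + 3 = 9)
v(V) = 36 (v(V) = 9 + 3*9 = 9 + 27 = 36)
v(911)/(-749314) + 3778420/1519736 = 36/(-749314) + 3778420/1519736 = 36*(-1/749314) + 3778420*(1/1519736) = -18/374657 + 944605/379934 = 353896036673/142344932638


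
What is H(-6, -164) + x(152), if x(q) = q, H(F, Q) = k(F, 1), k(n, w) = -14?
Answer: 138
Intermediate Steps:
H(F, Q) = -14
H(-6, -164) + x(152) = -14 + 152 = 138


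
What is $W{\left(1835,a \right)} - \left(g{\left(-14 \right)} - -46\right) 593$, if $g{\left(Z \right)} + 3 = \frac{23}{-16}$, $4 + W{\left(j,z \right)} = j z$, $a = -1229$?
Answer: $- \frac{36477849}{16} \approx -2.2799 \cdot 10^{6}$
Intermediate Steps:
$W{\left(j,z \right)} = -4 + j z$
$g{\left(Z \right)} = - \frac{71}{16}$ ($g{\left(Z \right)} = -3 + \frac{23}{-16} = -3 + 23 \left(- \frac{1}{16}\right) = -3 - \frac{23}{16} = - \frac{71}{16}$)
$W{\left(1835,a \right)} - \left(g{\left(-14 \right)} - -46\right) 593 = \left(-4 + 1835 \left(-1229\right)\right) - \left(- \frac{71}{16} - -46\right) 593 = \left(-4 - 2255215\right) - \left(- \frac{71}{16} + 46\right) 593 = -2255219 - \frac{665}{16} \cdot 593 = -2255219 - \frac{394345}{16} = - \frac{36477849}{16}$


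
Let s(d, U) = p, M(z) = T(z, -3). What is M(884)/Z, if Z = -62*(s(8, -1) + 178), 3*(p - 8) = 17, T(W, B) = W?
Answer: -1326/17825 ≈ -0.074390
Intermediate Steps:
M(z) = z
p = 41/3 (p = 8 + (1/3)*17 = 8 + 17/3 = 41/3 ≈ 13.667)
s(d, U) = 41/3
Z = -35650/3 (Z = -62*(41/3 + 178) = -62*575/3 = -35650/3 ≈ -11883.)
M(884)/Z = 884/(-35650/3) = 884*(-3/35650) = -1326/17825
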